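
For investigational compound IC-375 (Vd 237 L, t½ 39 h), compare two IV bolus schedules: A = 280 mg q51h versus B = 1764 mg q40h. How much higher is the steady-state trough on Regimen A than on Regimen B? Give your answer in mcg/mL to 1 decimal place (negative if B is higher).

-6.4 mcg/mL

Regimen A: f = (1/2)^(51/39) ≈ 0.4040; Cmin,ss = (280/237)·f/(1−f) ≈ 0.801 mcg/mL.
Regimen B: f = (1/2)^(40/39) ≈ 0.4912; Cmin,ss = (1764/237)·f/(1−f) ≈ 7.186 mcg/mL.
Difference ≈ 0.801 − 7.186 ≈ -6.385 mcg/mL.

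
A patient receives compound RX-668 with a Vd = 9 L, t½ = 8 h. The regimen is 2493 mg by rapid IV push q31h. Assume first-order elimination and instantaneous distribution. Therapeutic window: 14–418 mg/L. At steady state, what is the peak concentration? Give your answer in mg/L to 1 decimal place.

297.3 mg/L

k = ln2/t½ = ln2/8 ≈ 0.086643 h⁻¹; fraction remaining f = e^(−kτ) = e^(−0.086643×31) ≈ 0.0682.
At steady state, accumulation factor R = 1/(1 − e^(−kτ)) ≈ 1.0732.
Each bolus raises the concentration by D/Vd = 2493/9 ≈ 277.000 mg/L.
Steady-state peak Cmax,ss = C₀·R ≈ 277.000 × 1.0732 ≈ 297.276 mg/L.
Peak 297.3 mg/L vs MTC 418 mg/L: below toxic threshold.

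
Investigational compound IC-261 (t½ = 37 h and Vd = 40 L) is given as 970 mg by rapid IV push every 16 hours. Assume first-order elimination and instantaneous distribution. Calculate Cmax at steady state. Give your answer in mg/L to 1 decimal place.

93.6 mg/L

k = ln2/t½ = ln2/37 ≈ 0.018734 h⁻¹; fraction remaining f = e^(−kτ) = e^(−0.018734×16) ≈ 0.7410.
Accumulation ratio R = 1/(1 − f) ≈ 1/0.2590 ≈ 3.8610.
Each bolus raises the concentration by D/Vd = 970/40 ≈ 24.250 mg/L.
Cmax,ss = C₀/(1 − f) ≈ 24.250/0.2590 ≈ 93.629 mg/L.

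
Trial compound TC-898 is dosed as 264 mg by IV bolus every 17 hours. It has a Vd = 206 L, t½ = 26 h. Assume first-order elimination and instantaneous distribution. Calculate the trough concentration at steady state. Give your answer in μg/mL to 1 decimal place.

2.2 μg/mL

k = ln2/t½ = ln2/26 ≈ 0.026660 h⁻¹; fraction remaining f = e^(−kτ) = e^(−0.026660×17) ≈ 0.6356.
At steady state, accumulation factor R = 1/(1 − e^(−kτ)) ≈ 2.7442.
Single-dose peak C₀ = D/Vd = 264/206 ≈ 1.282 μg/mL.
Cmax,ss = C₀/(1 − f) ≈ 1.282/0.3644 ≈ 3.518 μg/mL.
Steady-state trough Cmin,ss = Cmax,ss·f ≈ 3.518 × 0.6356 ≈ 2.236 μg/mL.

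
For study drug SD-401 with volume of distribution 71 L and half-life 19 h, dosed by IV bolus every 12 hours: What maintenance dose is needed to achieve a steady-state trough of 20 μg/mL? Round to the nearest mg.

780 mg

τ/t½ = 12/19 ≈ 0.63158, so f = (1/2)^(12/19) ≈ 0.645470.
Cmin,ss = (D/Vd)·f/(1−f), so D = Cmin,ss·Vd·(1−f)/f.
D = 20 × 71 × (1−f)/f ≈ 20 × 71 × 0.54926 ≈ 779.95 mg.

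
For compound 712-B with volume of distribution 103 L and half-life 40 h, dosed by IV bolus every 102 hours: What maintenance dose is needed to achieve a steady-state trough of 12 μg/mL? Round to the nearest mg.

6002 mg

τ/t½ = 102/40 ≈ 2.55, so f = (1/2)^(102/40) ≈ 0.170755.
Cmin,ss = (D/Vd)·f/(1−f), so D = Cmin,ss·Vd·(1−f)/f.
D = 12 × 103 × (1−f)/f ≈ 12 × 103 × 4.85634 ≈ 6002.44 mg.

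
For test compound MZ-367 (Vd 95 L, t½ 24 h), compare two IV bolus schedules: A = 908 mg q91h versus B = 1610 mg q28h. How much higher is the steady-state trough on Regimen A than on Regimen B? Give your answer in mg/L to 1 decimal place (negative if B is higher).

Regimen A: f = (1/2)^(91/24) ≈ 0.0722; Cmin,ss = (908/95)·f/(1−f) ≈ 0.744 mg/L.
Regimen B: f = (1/2)^(28/24) ≈ 0.4454; Cmin,ss = (1610/95)·f/(1−f) ≈ 13.610 mg/L.
Difference ≈ 0.744 − 13.610 ≈ -12.866 mg/L.

-12.9 mg/L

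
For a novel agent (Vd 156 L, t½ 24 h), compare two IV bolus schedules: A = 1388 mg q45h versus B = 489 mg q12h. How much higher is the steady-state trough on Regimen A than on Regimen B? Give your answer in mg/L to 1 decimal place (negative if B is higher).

-4.2 mg/L

Regimen A: f = (1/2)^(45/24) ≈ 0.2726; Cmin,ss = (1388/156)·f/(1−f) ≈ 3.334 mg/L.
Regimen B: f = (1/2)^(12/24) ≈ 0.7071; Cmin,ss = (489/156)·f/(1−f) ≈ 7.567 mg/L.
Difference ≈ 3.334 − 7.567 ≈ -4.233 mg/L.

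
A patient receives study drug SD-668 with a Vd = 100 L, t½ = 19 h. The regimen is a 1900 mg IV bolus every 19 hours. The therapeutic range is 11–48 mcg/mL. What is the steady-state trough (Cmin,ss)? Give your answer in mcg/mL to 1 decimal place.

The dosing interval is 1 half-life, so f = 2^(−1) = 0.5.
Accumulation ratio R = 1/(1 − f) = 1/0.5 = 2/1.
Single-dose peak C₀ = D/Vd = 1900/100 = 19 mcg/mL.
Steady-state peak Cmax,ss = C₀·R = 19 × 2/1 ≈ 38.000 mcg/mL.
Steady-state trough Cmin,ss = Cmax,ss·f ≈ 38.000 × 0.5 ≈ 19.000 mcg/mL.
Trough 19.0 mcg/mL vs MEC 11 mcg/mL: adequate.

19.0 mcg/mL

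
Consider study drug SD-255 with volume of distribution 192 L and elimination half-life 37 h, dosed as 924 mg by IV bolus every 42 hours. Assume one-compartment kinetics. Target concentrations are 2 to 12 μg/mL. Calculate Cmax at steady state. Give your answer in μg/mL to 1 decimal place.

τ/t½ = 42/37 ≈ 1.1351, so fraction remaining f = (1/2)^(42/37) ≈ 0.4553.
At steady state, accumulation factor R = 1/(1 − e^(−kτ)) ≈ 1.8359.
Each bolus raises the concentration by D/Vd = 924/192 ≈ 4.812 μg/mL.
Steady-state peak Cmax,ss = C₀·R ≈ 4.812 × 1.8359 ≈ 8.834 μg/mL.
Peak 8.8 μg/mL vs MTC 12 μg/mL: below toxic threshold.

8.8 μg/mL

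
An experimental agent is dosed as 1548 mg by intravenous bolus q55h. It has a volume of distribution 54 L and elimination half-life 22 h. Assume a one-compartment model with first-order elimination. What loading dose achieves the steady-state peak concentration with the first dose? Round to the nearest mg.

f = (1/2)^(55/22) ≈ 0.176777; accumulation ratio R = 1/(1−f) ≈ 1.21474.
Loading dose to hit Cmax,ss on first dose: D_load = D_maint·R ≈ 1548 × 1.21474 ≈ 1880.42 mg.

1880 mg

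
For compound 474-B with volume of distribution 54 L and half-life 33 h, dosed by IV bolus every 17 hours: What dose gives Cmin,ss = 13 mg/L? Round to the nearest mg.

301 mg

τ/t½ = 17/33 ≈ 0.51515, so f = (1/2)^(17/33) ≈ 0.699719.
Cmin,ss = (D/Vd)·f/(1−f), so D = Cmin,ss·Vd·(1−f)/f.
D = 13 × 54 × (1−f)/f ≈ 13 × 54 × 0.42915 ≈ 301.26 mg.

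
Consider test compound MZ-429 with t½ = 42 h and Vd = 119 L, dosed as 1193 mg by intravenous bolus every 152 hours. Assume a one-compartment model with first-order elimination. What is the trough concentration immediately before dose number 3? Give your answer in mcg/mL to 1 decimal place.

f = (1/2)^(τ/t½) = (1/2)^(152/42) ≈ 0.0814.
C₀ = D/Vd = 1193/119 ≈ 10.025 mcg/mL.
Before the 3rd dose, 2 doses have been given. Superposition: Cmin = C₀·(f + f²).
≈ 10.025 × (0.0814 + 0.0066) ≈ 10.025 × 0.0880 ≈ 0.882 mcg/mL.

0.9 mcg/mL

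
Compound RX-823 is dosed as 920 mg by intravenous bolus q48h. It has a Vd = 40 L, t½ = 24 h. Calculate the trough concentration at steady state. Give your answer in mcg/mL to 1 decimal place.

7.7 mcg/mL

τ = 48 h = 2 half-lives, so f = (1/2)^2 = 0.25.
Accumulation ratio R = 1/(1 − f) = 1/0.75 = 4/3.
Single-dose peak C₀ = D/Vd = 920/40 = 23 mcg/mL.
Steady-state peak Cmax,ss = C₀·R = 23 × 4/3 ≈ 30.667 mcg/mL.
Steady-state trough Cmin,ss = Cmax,ss·f ≈ 30.667 × 0.25 ≈ 7.667 mcg/mL.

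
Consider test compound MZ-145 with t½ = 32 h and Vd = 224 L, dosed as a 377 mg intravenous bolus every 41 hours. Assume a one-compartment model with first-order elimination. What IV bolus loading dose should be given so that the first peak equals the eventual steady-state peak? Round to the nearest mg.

f = (1/2)^(41/32) ≈ 0.411439; accumulation ratio R = 1/(1−f) ≈ 1.69906.
Loading dose to hit Cmax,ss on first dose: D_load = D_maint·R ≈ 377 × 1.69906 ≈ 640.55 mg.

641 mg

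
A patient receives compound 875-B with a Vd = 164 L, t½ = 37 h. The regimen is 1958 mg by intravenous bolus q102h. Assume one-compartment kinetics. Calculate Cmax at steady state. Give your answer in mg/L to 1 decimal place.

14.0 mg/L

Over one 102-h interval, 102/37 ≈ 2.7568 half-lives elapse, leaving f ≈ 0.1480 of each dose.
At steady state, accumulation factor R = 1/(1 − e^(−kτ)) ≈ 1.1737.
Each bolus raises the concentration by D/Vd = 1958/164 ≈ 11.939 mg/L.
Steady-state peak Cmax,ss = C₀·R ≈ 11.939 × 1.1737 ≈ 14.013 mg/L.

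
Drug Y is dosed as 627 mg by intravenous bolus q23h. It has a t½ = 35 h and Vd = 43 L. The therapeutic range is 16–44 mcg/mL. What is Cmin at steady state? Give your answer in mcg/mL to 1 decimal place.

τ/t½ = 23/35 ≈ 0.65714, so fraction remaining f = (1/2)^(23/35) ≈ 0.6341.
Accumulation ratio R = 1/(1 − f) ≈ 1/0.3659 ≈ 2.7330.
Single-dose peak C₀ = D/Vd = 627/43 ≈ 14.581 mcg/mL.
Cmax,ss = C₀/(1 − f) ≈ 14.581/0.3659 ≈ 39.850 mcg/mL.
One interval later, Cmin,ss = Cmax,ss·e^(−kτ) ≈ 39.850 × 0.6341 ≈ 25.269 mcg/mL.
Trough 25.3 mcg/mL vs MEC 16 mcg/mL: adequate.

25.3 mcg/mL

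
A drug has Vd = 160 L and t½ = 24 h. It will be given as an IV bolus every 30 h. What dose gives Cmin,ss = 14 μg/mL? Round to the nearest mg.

3088 mg

τ/t½ = 30/24 ≈ 1.25, so f = (1/2)^(30/24) ≈ 0.420448.
Cmin,ss = (D/Vd)·f/(1−f), so D = Cmin,ss·Vd·(1−f)/f.
D = 14 × 160 × (1−f)/f ≈ 14 × 160 × 1.37842 ≈ 3087.66 mg.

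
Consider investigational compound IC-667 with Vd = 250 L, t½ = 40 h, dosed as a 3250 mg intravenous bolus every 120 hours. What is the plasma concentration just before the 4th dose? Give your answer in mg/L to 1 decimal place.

f = (1/2)^(τ/t½) = (1/2)^(120/40) ≈ 0.1250.
C₀ = D/Vd = 3250/250 ≈ 13.000 mg/L.
Before the 4th dose, 3 doses have been given. Superposition: Cmin = C₀·(f + f² + … + f^3).
≈ 13.000 × (0.1250 + 0.0156 + 0.0020) ≈ 13.000 × 0.1426 ≈ 1.854 mg/L.

1.9 mg/L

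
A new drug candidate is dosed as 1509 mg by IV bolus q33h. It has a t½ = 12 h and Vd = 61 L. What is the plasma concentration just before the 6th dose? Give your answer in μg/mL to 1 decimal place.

4.3 μg/mL

f = (1/2)^(τ/t½) = (1/2)^(33/12) ≈ 0.1487.
C₀ = D/Vd = 1509/61 ≈ 24.738 μg/mL.
Before the 6th dose, 5 doses have been given. Superposition: Cmin = C₀·(f + f² + … + f^5).
≈ 24.738 × (0.1487 + 0.0221 + 0.0033 + 0.0005 + 0.0001) ≈ 24.738 × 0.1747 ≈ 4.322 μg/mL.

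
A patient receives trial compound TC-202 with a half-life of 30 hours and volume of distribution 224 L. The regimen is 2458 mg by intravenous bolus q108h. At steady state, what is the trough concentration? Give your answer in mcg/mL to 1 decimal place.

k = ln2/t½ = ln2/30 ≈ 0.023105 h⁻¹; fraction remaining f = e^(−kτ) = e^(−0.023105×108) ≈ 0.0825.
At steady state, accumulation factor R = 1/(1 − e^(−kτ)) ≈ 1.0899.
Each bolus raises the concentration by D/Vd = 2458/224 ≈ 10.973 mcg/mL.
Cmax,ss = C₀/(1 − f) ≈ 10.973/0.9175 ≈ 11.960 mcg/mL.
Steady-state trough Cmin,ss = Cmax,ss·f ≈ 11.960 × 0.0825 ≈ 0.987 mcg/mL.

1.0 mcg/mL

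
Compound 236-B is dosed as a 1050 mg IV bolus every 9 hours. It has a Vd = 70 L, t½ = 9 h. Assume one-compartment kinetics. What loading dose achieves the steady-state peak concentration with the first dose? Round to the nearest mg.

f = (1/2)^(9/9) ≈ 0.500000; accumulation ratio R = 1/(1−f) ≈ 2.00000.
Loading dose to hit Cmax,ss on first dose: D_load = D_maint·R ≈ 1050 × 2.00000 ≈ 2100.00 mg.

2100 mg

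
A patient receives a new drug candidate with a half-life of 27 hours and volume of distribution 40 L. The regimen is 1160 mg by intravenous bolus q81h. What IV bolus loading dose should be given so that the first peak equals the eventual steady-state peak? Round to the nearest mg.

f = (1/2)^(81/27) ≈ 0.125000; accumulation ratio R = 1/(1−f) ≈ 1.14286.
Loading dose to hit Cmax,ss on first dose: D_load = D_maint·R ≈ 1160 × 1.14286 ≈ 1325.72 mg.

1326 mg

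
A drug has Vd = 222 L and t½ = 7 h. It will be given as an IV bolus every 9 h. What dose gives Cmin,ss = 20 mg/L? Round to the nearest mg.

6385 mg

τ/t½ = 9/7 ≈ 1.2857, so f = (1/2)^(9/7) ≈ 0.410168.
Cmin,ss = (D/Vd)·f/(1−f), so D = Cmin,ss·Vd·(1−f)/f.
D = 20 × 222 × (1−f)/f ≈ 20 × 222 × 1.43803 ≈ 6384.85 mg.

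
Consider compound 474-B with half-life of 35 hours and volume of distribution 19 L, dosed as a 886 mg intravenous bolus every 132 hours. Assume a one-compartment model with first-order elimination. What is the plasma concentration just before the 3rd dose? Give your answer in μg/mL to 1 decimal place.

3.7 μg/mL

f = (1/2)^(τ/t½) = (1/2)^(132/35) ≈ 0.0732.
C₀ = D/Vd = 886/19 ≈ 46.632 μg/mL.
Before the 3rd dose, 2 doses have been given. Superposition: Cmin = C₀·(f + f²).
≈ 46.632 × (0.0732 + 0.0054) ≈ 46.632 × 0.0786 ≈ 3.665 μg/mL.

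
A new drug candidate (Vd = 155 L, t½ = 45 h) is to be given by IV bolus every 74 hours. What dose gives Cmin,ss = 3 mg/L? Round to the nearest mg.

989 mg

τ/t½ = 74/45 ≈ 1.6444, so f = (1/2)^(74/45) ≈ 0.319870.
Cmin,ss = (D/Vd)·f/(1−f), so D = Cmin,ss·Vd·(1−f)/f.
D = 3 × 155 × (1−f)/f ≈ 3 × 155 × 2.12627 ≈ 988.72 mg.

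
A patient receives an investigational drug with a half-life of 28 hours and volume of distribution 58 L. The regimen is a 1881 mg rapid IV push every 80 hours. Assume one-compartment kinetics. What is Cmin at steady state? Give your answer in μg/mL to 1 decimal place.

k = ln2/t½ = ln2/28 ≈ 0.024755 h⁻¹; fraction remaining f = e^(−kτ) = e^(−0.024755×80) ≈ 0.1380.
Accumulation ratio R = 1/(1 − f) ≈ 1/0.8620 ≈ 1.1601.
Single-dose peak C₀ = D/Vd = 1881/58 ≈ 32.431 μg/mL.
Steady-state peak Cmax,ss = C₀·R ≈ 32.431 × 1.1601 ≈ 37.623 μg/mL.
One interval later, Cmin,ss = Cmax,ss·e^(−kτ) ≈ 37.623 × 0.1380 ≈ 5.192 μg/mL.

5.2 μg/mL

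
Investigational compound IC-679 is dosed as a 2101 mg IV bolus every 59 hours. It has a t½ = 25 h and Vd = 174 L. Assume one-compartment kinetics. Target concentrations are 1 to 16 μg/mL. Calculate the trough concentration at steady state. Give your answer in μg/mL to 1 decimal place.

2.9 μg/mL

τ/t½ = 59/25 ≈ 2.36, so fraction remaining f = (1/2)^(59/25) ≈ 0.1948.
Single-dose peak C₀ = D/Vd = 2101/174 ≈ 12.075 μg/mL.
Steady-state trough Cmin,ss = C₀·f/(1−f) ≈ 12.075 × 0.1948/0.8052 ≈ 2.921 μg/mL.
Trough 2.9 μg/mL vs MEC 1 μg/mL: adequate.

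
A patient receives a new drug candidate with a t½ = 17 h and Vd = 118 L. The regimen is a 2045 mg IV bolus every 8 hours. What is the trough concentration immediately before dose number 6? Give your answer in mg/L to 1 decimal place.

36.1 mg/L

f = (1/2)^(τ/t½) = (1/2)^(8/17) ≈ 0.7217.
C₀ = D/Vd = 2045/118 ≈ 17.331 mg/L.
Before the 6th dose, 5 doses have been given. Superposition: Cmin = C₀·(f + f² + … + f^5).
≈ 17.331 × (0.7217 + 0.5209 + 0.3759 + 0.2713 + 0.1958) ≈ 17.331 × 2.0856 ≈ 36.146 mg/L.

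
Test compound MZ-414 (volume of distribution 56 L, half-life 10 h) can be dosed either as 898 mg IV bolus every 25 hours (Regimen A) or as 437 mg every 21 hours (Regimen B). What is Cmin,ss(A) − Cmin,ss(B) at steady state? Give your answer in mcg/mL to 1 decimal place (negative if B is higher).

1.1 mcg/mL

Regimen A: f = (1/2)^(25/10) ≈ 0.1768; Cmin,ss = (898/56)·f/(1−f) ≈ 3.444 mcg/mL.
Regimen B: f = (1/2)^(21/10) ≈ 0.2333; Cmin,ss = (437/56)·f/(1−f) ≈ 2.375 mcg/mL.
Difference ≈ 3.444 − 2.375 ≈ 1.069 mcg/mL.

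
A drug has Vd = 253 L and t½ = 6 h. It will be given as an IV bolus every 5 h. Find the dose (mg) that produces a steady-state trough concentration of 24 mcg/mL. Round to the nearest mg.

4747 mg

τ/t½ = 5/6 ≈ 0.83333, so f = (1/2)^(5/6) ≈ 0.561231.
Cmin,ss = (D/Vd)·f/(1−f), so D = Cmin,ss·Vd·(1−f)/f.
D = 24 × 253 × (1−f)/f ≈ 24 × 253 × 0.78180 ≈ 4747.09 mg.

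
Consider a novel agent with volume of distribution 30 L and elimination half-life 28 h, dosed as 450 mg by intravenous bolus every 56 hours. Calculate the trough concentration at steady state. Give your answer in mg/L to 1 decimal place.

5.0 mg/L

The dosing interval is 2 half-lives, so f = 2^(−2) = 0.25.
At steady state, R = 1/(1 − 0.25) = 4/3.
Single-dose peak C₀ = D/Vd = 450/30 = 15 mg/L.
Steady-state peak Cmax,ss = C₀·R = 15 × 4/3 ≈ 20.000 mg/L.
Steady-state trough Cmin,ss = Cmax,ss·f ≈ 20.000 × 0.25 ≈ 5.000 mg/L.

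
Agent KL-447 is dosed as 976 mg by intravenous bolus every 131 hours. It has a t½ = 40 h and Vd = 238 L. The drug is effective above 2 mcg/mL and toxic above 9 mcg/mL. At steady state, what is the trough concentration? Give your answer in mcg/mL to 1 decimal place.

Over one 131-h interval, 131/40 ≈ 3.275 half-lives elapse, leaving f ≈ 0.1033 of each dose.
Accumulation ratio R = 1/(1 − f) ≈ 1/0.8967 ≈ 1.1152.
Single-dose peak C₀ = D/Vd = 976/238 ≈ 4.101 mcg/mL.
Cmax,ss = C₀/(1 − f) ≈ 4.101/0.8967 ≈ 4.573 mcg/mL.
Steady-state trough Cmin,ss = Cmax,ss·f ≈ 4.573 × 0.1033 ≈ 0.472 mcg/mL.
Trough 0.5 mcg/mL vs MEC 2 mcg/mL: subtherapeutic.

0.5 mcg/mL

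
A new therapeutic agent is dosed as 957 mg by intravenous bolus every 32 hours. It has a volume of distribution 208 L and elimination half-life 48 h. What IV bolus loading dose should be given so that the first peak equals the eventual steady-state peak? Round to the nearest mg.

2586 mg

f = (1/2)^(32/48) ≈ 0.629961; accumulation ratio R = 1/(1−f) ≈ 2.70242.
Loading dose to hit Cmax,ss on first dose: D_load = D_maint·R ≈ 957 × 2.70242 ≈ 2586.22 mg.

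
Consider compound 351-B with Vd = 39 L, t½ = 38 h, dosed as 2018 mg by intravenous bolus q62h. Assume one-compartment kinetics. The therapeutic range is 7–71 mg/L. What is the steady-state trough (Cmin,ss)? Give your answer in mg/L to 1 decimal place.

k = ln2/t½ = ln2/38 ≈ 0.018241 h⁻¹; fraction remaining f = e^(−kτ) = e^(−0.018241×62) ≈ 0.3227.
Single-dose peak C₀ = D/Vd = 2018/39 ≈ 51.744 mg/L.
Steady-state trough Cmin,ss = C₀·f/(1−f) ≈ 51.744 × 0.3227/0.6773 ≈ 24.653 mg/L.
Trough 24.7 mg/L vs MEC 7 mg/L: adequate.

24.7 mg/L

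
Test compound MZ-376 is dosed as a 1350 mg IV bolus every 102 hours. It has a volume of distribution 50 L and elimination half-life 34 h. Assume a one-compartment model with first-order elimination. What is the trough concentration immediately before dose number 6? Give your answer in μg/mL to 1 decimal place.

f = (1/2)^(τ/t½) = (1/2)^(102/34) ≈ 0.1250.
C₀ = D/Vd = 1350/50 ≈ 27.000 μg/mL.
Before the 6th dose, 5 doses have been given. Superposition: Cmin = C₀·(f + f² + … + f^5).
≈ 27.000 × (0.1250 + 0.0156 + 0.0020 + 0.0002 + 0.0000) ≈ 27.000 × 0.1428 ≈ 3.856 μg/mL.

3.9 μg/mL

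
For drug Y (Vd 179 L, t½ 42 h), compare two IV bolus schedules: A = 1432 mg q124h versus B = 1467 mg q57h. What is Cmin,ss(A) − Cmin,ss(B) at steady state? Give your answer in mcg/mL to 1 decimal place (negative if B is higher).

-4.1 mcg/mL

Regimen A: f = (1/2)^(124/42) ≈ 0.1292; Cmin,ss = (1432/179)·f/(1−f) ≈ 1.187 mcg/mL.
Regimen B: f = (1/2)^(57/42) ≈ 0.3904; Cmin,ss = (1467/179)·f/(1−f) ≈ 5.249 mcg/mL.
Difference ≈ 1.187 − 5.249 ≈ -4.062 mcg/mL.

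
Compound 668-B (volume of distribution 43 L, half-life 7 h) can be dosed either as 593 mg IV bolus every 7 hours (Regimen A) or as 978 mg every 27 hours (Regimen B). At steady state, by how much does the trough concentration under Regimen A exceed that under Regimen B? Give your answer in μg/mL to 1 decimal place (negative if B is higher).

Regimen A: f = (1/2)^(7/7) ≈ 0.5000; Cmin,ss = (593/43)·f/(1−f) ≈ 13.791 μg/mL.
Regimen B: f = (1/2)^(27/7) ≈ 0.0690; Cmin,ss = (978/43)·f/(1−f) ≈ 1.686 μg/mL.
Difference ≈ 13.791 − 1.686 ≈ 12.105 μg/mL.

12.1 μg/mL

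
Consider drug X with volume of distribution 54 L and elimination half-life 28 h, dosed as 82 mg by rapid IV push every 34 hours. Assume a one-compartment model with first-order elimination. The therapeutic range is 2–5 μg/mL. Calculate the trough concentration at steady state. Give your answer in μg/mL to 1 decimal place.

τ/t½ = 34/28 ≈ 1.2143, so fraction remaining f = (1/2)^(34/28) ≈ 0.4310.
Accumulation ratio R = 1/(1 − f) ≈ 1/0.5690 ≈ 1.7575.
Each bolus raises the concentration by D/Vd = 82/54 ≈ 1.519 μg/mL.
Cmax,ss = C₀/(1 − f) ≈ 1.519/0.5690 ≈ 2.670 μg/mL.
Steady-state trough Cmin,ss = Cmax,ss·f ≈ 2.670 × 0.4310 ≈ 1.151 μg/mL.
Trough 1.2 μg/mL vs MEC 2 μg/mL: subtherapeutic.

1.2 μg/mL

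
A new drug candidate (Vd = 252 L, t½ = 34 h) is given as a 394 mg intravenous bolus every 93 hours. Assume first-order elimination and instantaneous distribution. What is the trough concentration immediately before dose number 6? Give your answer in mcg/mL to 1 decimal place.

f = (1/2)^(τ/t½) = (1/2)^(93/34) ≈ 0.1502.
C₀ = D/Vd = 394/252 ≈ 1.563 mcg/mL.
Before the 6th dose, 5 doses have been given. Superposition: Cmin = C₀·(f + f² + … + f^5).
≈ 1.563 × (0.1502 + 0.0226 + 0.0034 + 0.0005 + 0.0001) ≈ 1.563 × 0.1768 ≈ 0.276 mcg/mL.

0.3 mcg/mL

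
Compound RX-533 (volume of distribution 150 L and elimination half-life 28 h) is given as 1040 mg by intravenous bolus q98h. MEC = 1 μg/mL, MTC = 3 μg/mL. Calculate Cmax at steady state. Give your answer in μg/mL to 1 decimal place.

7.6 μg/mL

τ/t½ = 98/28 ≈ 3.5, so fraction remaining f = (1/2)^(98/28) ≈ 0.0884.
Accumulation ratio R = 1/(1 − f) ≈ 1/0.9116 ≈ 1.0970.
Each bolus raises the concentration by D/Vd = 1040/150 ≈ 6.933 μg/mL.
Steady-state peak Cmax,ss = C₀·R ≈ 6.933 × 1.0970 ≈ 7.606 μg/mL.
Peak 7.6 μg/mL vs MTC 3 μg/mL: exceeds toxic threshold.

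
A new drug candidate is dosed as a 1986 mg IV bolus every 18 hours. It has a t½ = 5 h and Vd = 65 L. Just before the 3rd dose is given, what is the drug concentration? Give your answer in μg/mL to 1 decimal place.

f = (1/2)^(τ/t½) = (1/2)^(18/5) ≈ 0.0825.
C₀ = D/Vd = 1986/65 ≈ 30.554 μg/mL.
Before the 3rd dose, 2 doses have been given. Superposition: Cmin = C₀·(f + f²).
≈ 30.554 × (0.0825 + 0.0068) ≈ 30.554 × 0.0893 ≈ 2.728 μg/mL.

2.7 μg/mL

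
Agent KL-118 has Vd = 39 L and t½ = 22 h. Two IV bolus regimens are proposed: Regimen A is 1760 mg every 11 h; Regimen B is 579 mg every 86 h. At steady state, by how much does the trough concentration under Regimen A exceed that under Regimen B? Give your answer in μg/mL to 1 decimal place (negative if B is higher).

107.9 μg/mL

Regimen A: f = (1/2)^(11/22) ≈ 0.7071; Cmin,ss = (1760/39)·f/(1−f) ≈ 108.946 μg/mL.
Regimen B: f = (1/2)^(86/22) ≈ 0.0666; Cmin,ss = (579/39)·f/(1−f) ≈ 1.059 μg/mL.
Difference ≈ 108.946 − 1.059 ≈ 107.887 μg/mL.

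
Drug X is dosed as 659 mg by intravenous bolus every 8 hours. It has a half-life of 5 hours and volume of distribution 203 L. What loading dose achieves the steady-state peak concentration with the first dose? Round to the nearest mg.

983 mg

f = (1/2)^(8/5) ≈ 0.329877; accumulation ratio R = 1/(1−f) ≈ 1.49226.
Loading dose to hit Cmax,ss on first dose: D_load = D_maint·R ≈ 659 × 1.49226 ≈ 983.40 mg.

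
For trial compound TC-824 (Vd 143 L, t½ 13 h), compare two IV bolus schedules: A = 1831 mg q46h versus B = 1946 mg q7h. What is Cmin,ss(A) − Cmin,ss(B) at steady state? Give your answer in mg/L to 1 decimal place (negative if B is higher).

Regimen A: f = (1/2)^(46/13) ≈ 0.0861; Cmin,ss = (1831/143)·f/(1−f) ≈ 1.206 mg/L.
Regimen B: f = (1/2)^(7/13) ≈ 0.6885; Cmin,ss = (1946/143)·f/(1−f) ≈ 30.078 mg/L.
Difference ≈ 1.206 − 30.078 ≈ -28.872 mg/L.

-28.9 mg/L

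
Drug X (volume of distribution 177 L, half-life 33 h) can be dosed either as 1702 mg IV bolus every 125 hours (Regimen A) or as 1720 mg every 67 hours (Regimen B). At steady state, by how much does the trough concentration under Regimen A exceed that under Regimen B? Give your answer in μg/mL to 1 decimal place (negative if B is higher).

Regimen A: f = (1/2)^(125/33) ≈ 0.0724; Cmin,ss = (1702/177)·f/(1−f) ≈ 0.751 μg/mL.
Regimen B: f = (1/2)^(67/33) ≈ 0.2448; Cmin,ss = (1720/177)·f/(1−f) ≈ 3.150 μg/mL.
Difference ≈ 0.751 − 3.150 ≈ -2.399 μg/mL.

-2.4 μg/mL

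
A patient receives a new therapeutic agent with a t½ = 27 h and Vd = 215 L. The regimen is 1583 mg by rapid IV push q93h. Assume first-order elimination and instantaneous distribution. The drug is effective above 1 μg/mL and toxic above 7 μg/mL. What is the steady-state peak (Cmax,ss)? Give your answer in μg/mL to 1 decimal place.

8.1 μg/mL

Over one 93-h interval, 93/27 ≈ 3.4444 half-lives elapse, leaving f ≈ 0.0919 of each dose.
Accumulation ratio R = 1/(1 − f) ≈ 1/0.9081 ≈ 1.1012.
Single-dose peak C₀ = D/Vd = 1583/215 ≈ 7.363 μg/mL.
Cmax,ss = C₀/(1 − f) ≈ 7.363/0.9081 ≈ 8.108 μg/mL.
Peak 8.1 μg/mL vs MTC 7 μg/mL: exceeds toxic threshold.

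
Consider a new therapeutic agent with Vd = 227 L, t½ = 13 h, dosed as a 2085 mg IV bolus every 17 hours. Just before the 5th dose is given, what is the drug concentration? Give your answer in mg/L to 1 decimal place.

f = (1/2)^(τ/t½) = (1/2)^(17/13) ≈ 0.4040.
C₀ = D/Vd = 2085/227 ≈ 9.185 mg/L.
Before the 5th dose, 4 doses have been given. Superposition: Cmin = C₀·(f + f² + … + f^4).
≈ 9.185 × (0.4040 + 0.1632 + 0.0659 + 0.0266) ≈ 9.185 × 0.6597 ≈ 6.059 mg/L.

6.1 mg/L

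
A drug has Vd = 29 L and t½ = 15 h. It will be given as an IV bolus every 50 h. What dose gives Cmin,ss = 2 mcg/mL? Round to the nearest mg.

τ/t½ = 50/15 ≈ 3.3333, so f = (1/2)^(50/15) ≈ 0.099213.
Cmin,ss = (D/Vd)·f/(1−f), so D = Cmin,ss·Vd·(1−f)/f.
D = 2 × 29 × (1−f)/f ≈ 2 × 29 × 9.07932 ≈ 526.60 mg.

527 mg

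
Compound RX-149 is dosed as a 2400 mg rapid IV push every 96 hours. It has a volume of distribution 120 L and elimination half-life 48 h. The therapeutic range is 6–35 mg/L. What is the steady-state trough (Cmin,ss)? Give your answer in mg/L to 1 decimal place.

τ = 96 h = 2 half-lives, so f = (1/2)^2 = 0.25.
At steady state, R = 1/(1 − 0.25) = 4/3.
Single-dose peak C₀ = D/Vd = 2400/120 = 20 mg/L.
Steady-state peak Cmax,ss = C₀·R = 20 × 4/3 ≈ 26.667 mg/L.
Steady-state trough Cmin,ss = Cmax,ss·f ≈ 26.667 × 0.25 ≈ 6.667 mg/L.
Trough 6.7 mg/L vs MEC 6 mg/L: adequate.

6.7 mg/L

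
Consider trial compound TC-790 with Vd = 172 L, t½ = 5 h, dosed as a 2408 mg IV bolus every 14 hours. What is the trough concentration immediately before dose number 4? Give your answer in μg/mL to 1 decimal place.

2.3 μg/mL

f = (1/2)^(τ/t½) = (1/2)^(14/5) ≈ 0.1436.
C₀ = D/Vd = 2408/172 ≈ 14.000 μg/mL.
Before the 4th dose, 3 doses have been given. Superposition: Cmin = C₀·(f + f² + … + f^3).
≈ 14.000 × (0.1436 + 0.0206 + 0.0030) ≈ 14.000 × 0.1672 ≈ 2.341 μg/mL.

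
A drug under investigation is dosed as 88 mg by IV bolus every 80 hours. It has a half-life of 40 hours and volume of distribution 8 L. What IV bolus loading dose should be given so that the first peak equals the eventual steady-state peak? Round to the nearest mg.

117 mg

f = (1/2)^(80/40) ≈ 0.250000; accumulation ratio R = 1/(1−f) ≈ 1.33333.
Loading dose to hit Cmax,ss on first dose: D_load = D_maint·R ≈ 88 × 1.33333 ≈ 117.33 mg.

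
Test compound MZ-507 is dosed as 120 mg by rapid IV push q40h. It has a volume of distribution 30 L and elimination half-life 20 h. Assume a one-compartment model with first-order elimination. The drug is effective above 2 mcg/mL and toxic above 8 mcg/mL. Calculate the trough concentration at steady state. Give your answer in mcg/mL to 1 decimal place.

1.3 mcg/mL

The dosing interval is 2 half-lives, so f = 2^(−2) = 0.25.
At steady state, R = 1/(1 − 0.25) = 4/3.
Single-dose peak C₀ = D/Vd = 120/30 = 4 mcg/mL.
Steady-state peak Cmax,ss = C₀·R = 4 × 4/3 ≈ 5.333 mcg/mL.
Steady-state trough Cmin,ss = Cmax,ss·f ≈ 5.333 × 0.25 ≈ 1.333 mcg/mL.
Trough 1.3 mcg/mL vs MEC 2 mcg/mL: subtherapeutic.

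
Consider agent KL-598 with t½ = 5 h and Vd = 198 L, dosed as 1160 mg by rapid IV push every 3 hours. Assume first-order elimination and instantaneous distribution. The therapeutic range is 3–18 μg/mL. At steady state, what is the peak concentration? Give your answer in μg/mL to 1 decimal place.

17.2 μg/mL

τ/t½ = 3/5 ≈ 0.6, so fraction remaining f = (1/2)^(3/5) ≈ 0.6598.
Accumulation ratio R = 1/(1 − f) ≈ 1/0.3402 ≈ 2.9394.
Single-dose peak C₀ = D/Vd = 1160/198 ≈ 5.859 μg/mL.
Steady-state peak Cmax,ss = C₀·R ≈ 5.859 × 2.9394 ≈ 17.222 μg/mL.
Peak 17.2 μg/mL vs MTC 18 μg/mL: below toxic threshold.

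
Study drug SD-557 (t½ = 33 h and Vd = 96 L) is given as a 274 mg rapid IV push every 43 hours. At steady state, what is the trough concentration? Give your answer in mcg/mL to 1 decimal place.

Over one 43-h interval, 43/33 ≈ 1.303 half-lives elapse, leaving f ≈ 0.4053 of each dose.
Each bolus raises the concentration by D/Vd = 274/96 ≈ 2.854 mcg/mL.
Steady-state trough Cmin,ss = C₀·f/(1−f) ≈ 2.854 × 0.4053/0.5947 ≈ 1.945 mcg/mL.

1.9 mcg/mL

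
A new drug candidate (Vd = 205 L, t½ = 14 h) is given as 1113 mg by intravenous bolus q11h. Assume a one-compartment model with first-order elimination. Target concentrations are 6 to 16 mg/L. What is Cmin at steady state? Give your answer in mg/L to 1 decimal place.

k = ln2/t½ = ln2/14 ≈ 0.049511 h⁻¹; fraction remaining f = e^(−kτ) = e^(−0.049511×11) ≈ 0.5801.
At steady state, accumulation factor R = 1/(1 − e^(−kτ)) ≈ 2.3815.
Single-dose peak C₀ = D/Vd = 1113/205 ≈ 5.429 mg/L.
Cmax,ss = C₀/(1 − f) ≈ 5.429/0.4199 ≈ 12.929 mg/L.
Steady-state trough Cmin,ss = Cmax,ss·f ≈ 12.929 × 0.5801 ≈ 7.500 mg/L.
Trough 7.5 mg/L vs MEC 6 mg/L: adequate.

7.5 mg/L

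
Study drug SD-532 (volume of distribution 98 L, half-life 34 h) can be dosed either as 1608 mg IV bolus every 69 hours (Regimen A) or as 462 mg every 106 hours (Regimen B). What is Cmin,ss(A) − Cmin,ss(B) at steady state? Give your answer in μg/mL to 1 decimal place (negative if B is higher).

Regimen A: f = (1/2)^(69/34) ≈ 0.2450; Cmin,ss = (1608/98)·f/(1−f) ≈ 5.325 μg/mL.
Regimen B: f = (1/2)^(106/34) ≈ 0.1152; Cmin,ss = (462/98)·f/(1−f) ≈ 0.614 μg/mL.
Difference ≈ 5.325 − 0.614 ≈ 4.711 μg/mL.

4.7 μg/mL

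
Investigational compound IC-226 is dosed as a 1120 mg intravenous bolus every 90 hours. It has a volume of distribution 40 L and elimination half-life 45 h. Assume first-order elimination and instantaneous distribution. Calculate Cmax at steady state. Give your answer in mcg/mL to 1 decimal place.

The dosing interval is 2 half-lives, so f = 2^(−2) = 0.25.
At steady state, R = 1/(1 − 0.25) = 4/3.
Single-dose peak C₀ = D/Vd = 1120/40 = 28 mcg/mL.
Steady-state peak Cmax,ss = C₀·R = 28 × 4/3 ≈ 37.333 mcg/mL.

37.3 mcg/mL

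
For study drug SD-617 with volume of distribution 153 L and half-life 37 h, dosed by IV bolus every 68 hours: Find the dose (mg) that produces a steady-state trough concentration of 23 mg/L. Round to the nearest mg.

τ/t½ = 68/37 ≈ 1.8378, so f = (1/2)^(68/37) ≈ 0.279741.
Cmin,ss = (D/Vd)·f/(1−f), so D = Cmin,ss·Vd·(1−f)/f.
D = 23 × 153 × (1−f)/f ≈ 23 × 153 × 2.57474 ≈ 9060.51 mg.

9061 mg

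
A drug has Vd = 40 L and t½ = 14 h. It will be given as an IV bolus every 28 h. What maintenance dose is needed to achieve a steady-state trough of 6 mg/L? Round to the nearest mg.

720 mg

τ/t½ = 28/14 ≈ 2, so f = (1/2)^(28/14) ≈ 0.250000.
Cmin,ss = (D/Vd)·f/(1−f), so D = Cmin,ss·Vd·(1−f)/f.
D = 6 × 40 × (1−f)/f ≈ 6 × 40 × 3.00000 ≈ 720.00 mg.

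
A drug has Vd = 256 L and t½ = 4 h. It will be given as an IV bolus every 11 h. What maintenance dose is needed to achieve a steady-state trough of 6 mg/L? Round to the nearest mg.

8797 mg

τ/t½ = 11/4 ≈ 2.75, so f = (1/2)^(11/4) ≈ 0.148651.
Cmin,ss = (D/Vd)·f/(1−f), so D = Cmin,ss·Vd·(1−f)/f.
D = 6 × 256 × (1−f)/f ≈ 6 × 256 × 5.72717 ≈ 8796.93 mg.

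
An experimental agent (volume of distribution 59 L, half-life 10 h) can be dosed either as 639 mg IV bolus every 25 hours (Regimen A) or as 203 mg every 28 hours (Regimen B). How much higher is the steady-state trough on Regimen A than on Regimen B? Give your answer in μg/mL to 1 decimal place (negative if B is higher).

1.7 μg/mL

Regimen A: f = (1/2)^(25/10) ≈ 0.1768; Cmin,ss = (639/59)·f/(1−f) ≈ 2.326 μg/mL.
Regimen B: f = (1/2)^(28/10) ≈ 0.1436; Cmin,ss = (203/59)·f/(1−f) ≈ 0.577 μg/mL.
Difference ≈ 2.326 − 0.577 ≈ 1.749 μg/mL.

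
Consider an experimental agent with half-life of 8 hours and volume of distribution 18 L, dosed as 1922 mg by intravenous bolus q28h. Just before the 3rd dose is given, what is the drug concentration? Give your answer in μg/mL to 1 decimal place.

10.3 μg/mL

f = (1/2)^(τ/t½) = (1/2)^(28/8) ≈ 0.0884.
C₀ = D/Vd = 1922/18 ≈ 106.778 μg/mL.
Before the 3rd dose, 2 doses have been given. Superposition: Cmin = C₀·(f + f²).
≈ 106.778 × (0.0884 + 0.0078) ≈ 106.778 × 0.0962 ≈ 10.272 μg/mL.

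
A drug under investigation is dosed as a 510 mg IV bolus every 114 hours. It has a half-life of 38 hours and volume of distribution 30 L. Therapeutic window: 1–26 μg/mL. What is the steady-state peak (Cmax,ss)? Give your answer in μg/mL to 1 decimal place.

The dosing interval is 3 half-lives, so f = 2^(−3) = 0.125.
Accumulation ratio R = 1/(1 − f) = 1/0.875 = 8/7.
Single-dose peak C₀ = D/Vd = 510/30 = 17 μg/mL.
Steady-state peak Cmax,ss = C₀·R = 17 × 8/7 ≈ 19.429 μg/mL.
Peak 19.4 μg/mL vs MTC 26 μg/mL: below toxic threshold.

19.4 μg/mL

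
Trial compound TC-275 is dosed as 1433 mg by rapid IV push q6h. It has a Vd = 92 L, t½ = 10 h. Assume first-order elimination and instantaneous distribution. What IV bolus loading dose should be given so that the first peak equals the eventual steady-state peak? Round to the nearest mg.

4212 mg

f = (1/2)^(6/10) ≈ 0.659754; accumulation ratio R = 1/(1−f) ≈ 2.93905.
Loading dose to hit Cmax,ss on first dose: D_load = D_maint·R ≈ 1433 × 2.93905 ≈ 4211.66 mg.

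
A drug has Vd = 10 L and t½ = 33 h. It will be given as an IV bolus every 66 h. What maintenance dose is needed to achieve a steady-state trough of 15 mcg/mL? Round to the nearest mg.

τ/t½ = 66/33 ≈ 2, so f = (1/2)^(66/33) ≈ 0.250000.
Cmin,ss = (D/Vd)·f/(1−f), so D = Cmin,ss·Vd·(1−f)/f.
D = 15 × 10 × (1−f)/f ≈ 15 × 10 × 3.00000 ≈ 450.00 mg.

450 mg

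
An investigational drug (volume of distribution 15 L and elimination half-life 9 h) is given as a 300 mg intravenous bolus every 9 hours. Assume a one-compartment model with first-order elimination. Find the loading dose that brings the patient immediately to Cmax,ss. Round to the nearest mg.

f = (1/2)^(9/9) ≈ 0.500000; accumulation ratio R = 1/(1−f) ≈ 2.00000.
Loading dose to hit Cmax,ss on first dose: D_load = D_maint·R ≈ 300 × 2.00000 ≈ 600.00 mg.

600 mg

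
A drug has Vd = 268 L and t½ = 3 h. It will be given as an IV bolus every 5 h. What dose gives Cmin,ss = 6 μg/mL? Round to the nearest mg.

3497 mg

τ/t½ = 5/3 ≈ 1.6667, so f = (1/2)^(5/3) ≈ 0.314980.
Cmin,ss = (D/Vd)·f/(1−f), so D = Cmin,ss·Vd·(1−f)/f.
D = 6 × 268 × (1−f)/f ≈ 6 × 268 × 2.17480 ≈ 3497.08 mg.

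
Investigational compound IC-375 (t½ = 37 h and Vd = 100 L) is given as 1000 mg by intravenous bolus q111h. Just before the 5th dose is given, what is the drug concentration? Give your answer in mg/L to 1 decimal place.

f = (1/2)^(τ/t½) = (1/2)^(111/37) ≈ 0.1250.
C₀ = D/Vd = 1000/100 ≈ 10.000 mg/L.
Before the 5th dose, 4 doses have been given. Superposition: Cmin = C₀·(f + f² + … + f^4).
≈ 10.000 × (0.1250 + 0.0156 + 0.0020 + 0.0002) ≈ 10.000 × 0.1428 ≈ 1.428 mg/L.

1.4 mg/L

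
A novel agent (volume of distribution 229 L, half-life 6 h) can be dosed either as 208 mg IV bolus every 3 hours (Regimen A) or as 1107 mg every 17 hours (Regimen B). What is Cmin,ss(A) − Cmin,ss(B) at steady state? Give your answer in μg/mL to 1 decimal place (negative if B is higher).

Regimen A: f = (1/2)^(3/6) ≈ 0.7071; Cmin,ss = (208/229)·f/(1−f) ≈ 2.193 μg/mL.
Regimen B: f = (1/2)^(17/6) ≈ 0.1403; Cmin,ss = (1107/229)·f/(1−f) ≈ 0.789 μg/mL.
Difference ≈ 2.193 − 0.789 ≈ 1.404 μg/mL.

1.4 μg/mL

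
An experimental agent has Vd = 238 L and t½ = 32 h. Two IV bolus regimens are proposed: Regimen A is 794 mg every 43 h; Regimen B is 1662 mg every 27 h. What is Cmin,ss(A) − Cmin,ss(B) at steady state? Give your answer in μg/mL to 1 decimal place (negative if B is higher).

-6.6 μg/mL

Regimen A: f = (1/2)^(43/32) ≈ 0.3940; Cmin,ss = (794/238)·f/(1−f) ≈ 2.169 μg/mL.
Regimen B: f = (1/2)^(27/32) ≈ 0.5572; Cmin,ss = (1662/238)·f/(1−f) ≈ 8.787 μg/mL.
Difference ≈ 2.169 − 8.787 ≈ -6.618 μg/mL.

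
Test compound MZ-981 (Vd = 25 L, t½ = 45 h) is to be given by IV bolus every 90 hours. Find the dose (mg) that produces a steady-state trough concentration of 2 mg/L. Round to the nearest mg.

150 mg

τ/t½ = 90/45 ≈ 2, so f = (1/2)^(90/45) ≈ 0.250000.
Cmin,ss = (D/Vd)·f/(1−f), so D = Cmin,ss·Vd·(1−f)/f.
D = 2 × 25 × (1−f)/f ≈ 2 × 25 × 3.00000 ≈ 150.00 mg.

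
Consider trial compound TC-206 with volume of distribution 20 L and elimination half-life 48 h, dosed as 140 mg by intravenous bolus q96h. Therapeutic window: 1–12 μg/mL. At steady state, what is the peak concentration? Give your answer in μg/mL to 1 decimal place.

9.3 μg/mL

τ = 96 h = 2 half-lives, so f = (1/2)^2 = 0.25.
Accumulation ratio R = 1/(1 − f) = 1/0.75 = 4/3.
Single-dose peak C₀ = D/Vd = 140/20 = 7 μg/mL.
Steady-state peak Cmax,ss = C₀·R = 7 × 4/3 ≈ 9.333 μg/mL.
Peak 9.3 μg/mL vs MTC 12 μg/mL: below toxic threshold.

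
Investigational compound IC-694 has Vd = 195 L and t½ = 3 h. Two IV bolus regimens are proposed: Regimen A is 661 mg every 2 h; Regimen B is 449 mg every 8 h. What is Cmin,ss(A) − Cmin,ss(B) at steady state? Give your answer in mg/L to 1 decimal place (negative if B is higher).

5.3 mg/L

Regimen A: f = (1/2)^(2/3) ≈ 0.6300; Cmin,ss = (661/195)·f/(1−f) ≈ 5.772 mg/L.
Regimen B: f = (1/2)^(8/3) ≈ 0.1575; Cmin,ss = (449/195)·f/(1−f) ≈ 0.430 mg/L.
Difference ≈ 5.772 − 0.430 ≈ 5.342 mg/L.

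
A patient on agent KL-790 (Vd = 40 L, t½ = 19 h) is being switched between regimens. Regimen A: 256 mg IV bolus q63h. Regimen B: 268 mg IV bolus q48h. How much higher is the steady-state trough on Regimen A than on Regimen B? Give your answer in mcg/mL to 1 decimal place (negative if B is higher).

Regimen A: f = (1/2)^(63/19) ≈ 0.1004; Cmin,ss = (256/40)·f/(1−f) ≈ 0.714 mcg/mL.
Regimen B: f = (1/2)^(48/19) ≈ 0.1736; Cmin,ss = (268/40)·f/(1−f) ≈ 1.407 mcg/mL.
Difference ≈ 0.714 − 1.407 ≈ -0.693 mcg/mL.

-0.7 mcg/mL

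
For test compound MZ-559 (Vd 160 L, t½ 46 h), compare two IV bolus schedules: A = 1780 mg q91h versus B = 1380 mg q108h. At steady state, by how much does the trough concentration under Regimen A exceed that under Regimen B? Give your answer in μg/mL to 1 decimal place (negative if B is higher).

Regimen A: f = (1/2)^(91/46) ≈ 0.2538; Cmin,ss = (1780/160)·f/(1−f) ≈ 3.784 μg/mL.
Regimen B: f = (1/2)^(108/46) ≈ 0.1964; Cmin,ss = (1380/160)·f/(1−f) ≈ 2.108 μg/mL.
Difference ≈ 3.784 − 2.108 ≈ 1.676 μg/mL.

1.7 μg/mL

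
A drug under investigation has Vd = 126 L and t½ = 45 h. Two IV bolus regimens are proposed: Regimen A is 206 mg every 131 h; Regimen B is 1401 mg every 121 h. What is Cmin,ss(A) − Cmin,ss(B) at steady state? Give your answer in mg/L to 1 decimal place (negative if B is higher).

-1.8 mg/L

Regimen A: f = (1/2)^(131/45) ≈ 0.1329; Cmin,ss = (206/126)·f/(1−f) ≈ 0.251 mg/L.
Regimen B: f = (1/2)^(121/45) ≈ 0.1551; Cmin,ss = (1401/126)·f/(1−f) ≈ 2.041 mg/L.
Difference ≈ 0.251 − 2.041 ≈ -1.790 mg/L.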